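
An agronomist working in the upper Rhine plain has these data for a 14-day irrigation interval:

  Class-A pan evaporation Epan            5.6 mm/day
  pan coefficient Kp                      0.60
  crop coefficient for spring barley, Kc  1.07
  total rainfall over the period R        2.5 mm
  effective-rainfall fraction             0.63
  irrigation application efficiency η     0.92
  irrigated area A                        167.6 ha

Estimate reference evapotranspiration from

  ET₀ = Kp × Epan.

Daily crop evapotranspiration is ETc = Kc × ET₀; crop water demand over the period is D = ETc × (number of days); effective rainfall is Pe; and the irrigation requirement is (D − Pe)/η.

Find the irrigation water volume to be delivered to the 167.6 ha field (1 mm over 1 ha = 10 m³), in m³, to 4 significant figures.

ET₀ = 0.60 × 5.6 = 3.3600 mm/d
ETc = Kc × ET₀ = 1.07 × 3.3600 = 3.5952 mm/d
Crop demand D = ETc × 14 d = 3.5952 × 14 = 50.333 mm
Pe = 0.63 × 2.5 = 1.575 mm
D − Pe = 50.333 − 1.575 = 48.758 mm
Gross irrigation = 48.758 / 0.92 = 52.998 mm
Volume = 52.998 mm × 167.6 ha × 10 = 88824.6 m³

88820 m³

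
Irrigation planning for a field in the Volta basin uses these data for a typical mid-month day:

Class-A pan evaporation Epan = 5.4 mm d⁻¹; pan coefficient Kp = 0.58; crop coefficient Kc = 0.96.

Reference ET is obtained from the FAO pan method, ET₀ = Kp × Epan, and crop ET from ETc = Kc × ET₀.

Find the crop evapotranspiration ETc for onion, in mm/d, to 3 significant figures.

3.01 mm/d

ET₀ = 0.58 × 5.4 = 3.1320 mm/d
ETc = Kc × ET₀ = 0.96 × 3.1320 = 3.0067 mm/d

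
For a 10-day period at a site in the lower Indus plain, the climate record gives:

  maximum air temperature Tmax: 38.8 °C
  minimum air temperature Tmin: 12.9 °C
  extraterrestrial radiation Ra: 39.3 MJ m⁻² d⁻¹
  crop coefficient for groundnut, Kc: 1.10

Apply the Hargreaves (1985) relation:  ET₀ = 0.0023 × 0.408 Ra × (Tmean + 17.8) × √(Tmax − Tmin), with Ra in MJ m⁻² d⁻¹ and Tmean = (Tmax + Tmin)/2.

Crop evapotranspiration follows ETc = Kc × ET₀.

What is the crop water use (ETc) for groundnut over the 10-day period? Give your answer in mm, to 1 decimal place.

Tmean = (38.8 + 12.9)/2 = 25.85 °C
0.408 Ra = 0.408 × 39.3 = 16.0344 mm/d equivalent
ET₀ = 0.0023 × 16.0344 × (25.85 + 17.8) × √25.9 = 0.0023 × 16.0344 × 43.65 × 5.0892 = 8.1925 mm/d
ETc = Kc × ET₀ = 1.10 × 8.1925 = 9.0118 mm/d
Over 10 days: 9.0118 × 10 = 90.118 mm

90.1 mm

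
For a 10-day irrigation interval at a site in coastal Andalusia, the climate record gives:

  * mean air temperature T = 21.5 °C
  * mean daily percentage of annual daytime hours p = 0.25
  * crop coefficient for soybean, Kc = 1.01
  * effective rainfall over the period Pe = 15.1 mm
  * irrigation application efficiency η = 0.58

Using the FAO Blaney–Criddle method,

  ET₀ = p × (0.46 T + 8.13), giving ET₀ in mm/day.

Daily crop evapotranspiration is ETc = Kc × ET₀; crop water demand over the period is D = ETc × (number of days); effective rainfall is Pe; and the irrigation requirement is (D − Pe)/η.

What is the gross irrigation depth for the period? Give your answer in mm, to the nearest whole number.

ET₀ = 0.25 × (0.46 × 21.5 + 8.13) = 0.25 × 18.020 = 4.5050 mm/d
ETc = Kc × ET₀ = 1.01 × 4.5050 = 4.5501 mm/d
Crop demand D = ETc × 10 d = 4.5501 × 10 = 45.501 mm
D − Pe = 45.501 − 15.1 = 30.401 mm
Gross irrigation = 30.401 / 0.58 = 52.416 mm

52 mm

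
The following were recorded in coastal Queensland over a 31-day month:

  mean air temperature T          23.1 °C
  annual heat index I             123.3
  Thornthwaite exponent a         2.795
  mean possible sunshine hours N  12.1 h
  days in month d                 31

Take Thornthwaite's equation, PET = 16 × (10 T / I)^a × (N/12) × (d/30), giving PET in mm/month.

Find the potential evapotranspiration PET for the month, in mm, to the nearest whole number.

10T/I = 10 × 23.1 / 123.3 = 1.8735
(10T/I)^a = 1.8735^2.795 = 5.7819
Uncorrected PET = 16 × 5.7819 = 92.510 mm
Correction = (N/12)(d/30) = (12.1/12)(31/30) = 1.0419
PET = 92.510 × 1.0419 = 96.386 mm/month

96 mm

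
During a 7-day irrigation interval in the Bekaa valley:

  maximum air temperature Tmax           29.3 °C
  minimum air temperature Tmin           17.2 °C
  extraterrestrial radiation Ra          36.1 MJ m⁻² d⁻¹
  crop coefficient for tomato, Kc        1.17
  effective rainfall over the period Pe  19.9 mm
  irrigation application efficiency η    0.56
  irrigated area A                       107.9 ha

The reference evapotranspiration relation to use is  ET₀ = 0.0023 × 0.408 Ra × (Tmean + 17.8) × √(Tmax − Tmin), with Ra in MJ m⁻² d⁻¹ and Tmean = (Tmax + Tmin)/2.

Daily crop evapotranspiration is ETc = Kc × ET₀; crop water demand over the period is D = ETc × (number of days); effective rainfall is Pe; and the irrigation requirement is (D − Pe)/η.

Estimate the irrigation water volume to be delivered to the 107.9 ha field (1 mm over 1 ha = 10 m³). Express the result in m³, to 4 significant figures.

Tmean = (29.3 + 17.2)/2 = 23.25 °C
0.408 Ra = 0.408 × 36.1 = 14.7288 mm/d equivalent
ET₀ = 0.0023 × 14.7288 × (23.25 + 17.8) × √12.1 = 0.0023 × 14.7288 × 41.05 × 3.4785 = 4.8373 mm/d
ETc = Kc × ET₀ = 1.17 × 4.8373 = 5.6596 mm/d
Crop demand D = ETc × 7 d = 5.6596 × 7 = 39.617 mm
D − Pe = 39.617 − 19.9 = 19.717 mm
Gross irrigation = 19.717 / 0.56 = 35.209 mm
Volume = 35.209 mm × 107.9 ha × 10 = 37990.5 m³

37990 m³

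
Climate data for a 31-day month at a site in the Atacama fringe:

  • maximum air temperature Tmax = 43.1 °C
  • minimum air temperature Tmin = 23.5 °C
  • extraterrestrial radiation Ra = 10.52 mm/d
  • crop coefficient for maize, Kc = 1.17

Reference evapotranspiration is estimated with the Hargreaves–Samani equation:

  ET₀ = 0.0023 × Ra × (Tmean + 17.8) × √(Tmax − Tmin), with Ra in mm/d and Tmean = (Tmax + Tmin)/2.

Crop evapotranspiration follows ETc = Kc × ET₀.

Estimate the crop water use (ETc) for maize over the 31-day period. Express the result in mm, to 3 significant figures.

Tmean = (43.1 + 23.5)/2 = 33.30 °C
ET₀ = 0.0023 × 10.52 × (33.30 + 17.8) × √19.6 = 0.0023 × 10.52 × 51.10 × 4.4272 = 5.4739 mm/d
ETc = Kc × ET₀ = 1.17 × 5.4739 = 6.4045 mm/d
Over 31 days: 6.4045 × 31 = 198.540 mm

199 mm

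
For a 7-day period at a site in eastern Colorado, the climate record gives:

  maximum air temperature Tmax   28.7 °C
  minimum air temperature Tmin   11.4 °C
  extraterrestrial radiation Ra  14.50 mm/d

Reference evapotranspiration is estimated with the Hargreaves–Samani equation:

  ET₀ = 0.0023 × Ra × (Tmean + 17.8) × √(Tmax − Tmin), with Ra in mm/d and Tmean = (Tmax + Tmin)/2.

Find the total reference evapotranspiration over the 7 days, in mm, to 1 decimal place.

Tmean = (28.7 + 11.4)/2 = 20.05 °C
ET₀ = 0.0023 × 14.50 × (20.05 + 17.8) × √17.3 = 0.0023 × 14.50 × 37.85 × 4.1593 = 5.2503 mm/d
Over 7 days: 5.2503 × 7 = 36.752 mm

36.8 mm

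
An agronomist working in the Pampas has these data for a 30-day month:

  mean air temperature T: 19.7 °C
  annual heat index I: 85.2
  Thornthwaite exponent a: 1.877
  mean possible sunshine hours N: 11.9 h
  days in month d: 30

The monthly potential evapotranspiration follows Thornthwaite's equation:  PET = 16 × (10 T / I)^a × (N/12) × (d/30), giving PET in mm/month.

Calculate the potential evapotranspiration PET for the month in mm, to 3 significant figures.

76.5 mm

10T/I = 10 × 19.7 / 85.2 = 2.3122
(10T/I)^a = 2.3122^1.877 = 4.8225
Uncorrected PET = 16 × 4.8225 = 77.160 mm
Correction = (N/12)(d/30) = (11.9/12)(30/30) = 0.9917
PET = 77.160 × 0.9917 = 76.520 mm/month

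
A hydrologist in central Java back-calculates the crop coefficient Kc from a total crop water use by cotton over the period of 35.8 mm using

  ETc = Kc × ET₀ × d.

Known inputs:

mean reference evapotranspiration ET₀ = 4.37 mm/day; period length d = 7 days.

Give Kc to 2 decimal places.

1.17

ETc = Kc × ET₀ × d  ⇒  Kc = ETc / (ET₀ × d)
Kc = 35.8 / (4.37 × 7) = 35.8 / 30.59 = 1.1703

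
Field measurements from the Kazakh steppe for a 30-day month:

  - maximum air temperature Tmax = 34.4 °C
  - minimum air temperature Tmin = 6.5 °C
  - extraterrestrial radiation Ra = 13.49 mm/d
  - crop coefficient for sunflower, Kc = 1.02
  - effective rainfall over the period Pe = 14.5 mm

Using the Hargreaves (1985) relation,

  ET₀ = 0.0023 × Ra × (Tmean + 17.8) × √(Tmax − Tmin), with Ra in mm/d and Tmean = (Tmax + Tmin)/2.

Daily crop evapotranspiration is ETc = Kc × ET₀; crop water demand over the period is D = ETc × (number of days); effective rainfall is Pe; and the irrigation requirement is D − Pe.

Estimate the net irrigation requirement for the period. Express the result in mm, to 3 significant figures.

Tmean = (34.4 + 6.5)/2 = 20.45 °C
ET₀ = 0.0023 × 13.49 × (20.45 + 17.8) × √27.9 = 0.0023 × 13.49 × 38.25 × 5.2820 = 6.2686 mm/d
ETc = Kc × ET₀ = 1.02 × 6.2686 = 6.3940 mm/d
Crop demand D = ETc × 30 d = 6.3940 × 30 = 191.820 mm
D − Pe = 191.820 − 14.5 = 177.320 mm

177 mm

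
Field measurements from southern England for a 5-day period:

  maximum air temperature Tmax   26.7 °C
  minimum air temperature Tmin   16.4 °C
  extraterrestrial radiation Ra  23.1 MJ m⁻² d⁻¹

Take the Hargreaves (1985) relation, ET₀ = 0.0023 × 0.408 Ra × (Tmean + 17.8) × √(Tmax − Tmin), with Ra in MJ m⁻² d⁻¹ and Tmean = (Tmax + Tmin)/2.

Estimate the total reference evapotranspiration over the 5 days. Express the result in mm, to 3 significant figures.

Tmean = (26.7 + 16.4)/2 = 21.55 °C
0.408 Ra = 0.408 × 23.1 = 9.4248 mm/d equivalent
ET₀ = 0.0023 × 9.4248 × (21.55 + 17.8) × √10.3 = 0.0023 × 9.4248 × 39.35 × 3.2094 = 2.7376 mm/d
Over 5 days: 2.7376 × 5 = 13.688 mm

13.7 mm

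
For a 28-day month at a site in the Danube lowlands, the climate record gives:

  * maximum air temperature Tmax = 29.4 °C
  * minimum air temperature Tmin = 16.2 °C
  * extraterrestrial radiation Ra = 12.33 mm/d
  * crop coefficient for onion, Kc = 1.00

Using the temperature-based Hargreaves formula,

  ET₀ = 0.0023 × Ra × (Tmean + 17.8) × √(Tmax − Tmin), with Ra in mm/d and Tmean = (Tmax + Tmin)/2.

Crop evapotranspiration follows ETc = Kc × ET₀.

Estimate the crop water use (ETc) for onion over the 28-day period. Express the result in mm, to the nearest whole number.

117 mm

Tmean = (29.4 + 16.2)/2 = 22.80 °C
ET₀ = 0.0023 × 12.33 × (22.80 + 17.8) × √13.2 = 0.0023 × 12.33 × 40.60 × 3.6332 = 4.1832 mm/d
ETc = Kc × ET₀ = 1.00 × 4.1832 = 4.1832 mm/d
Over 28 days: 4.1832 × 28 = 117.130 mm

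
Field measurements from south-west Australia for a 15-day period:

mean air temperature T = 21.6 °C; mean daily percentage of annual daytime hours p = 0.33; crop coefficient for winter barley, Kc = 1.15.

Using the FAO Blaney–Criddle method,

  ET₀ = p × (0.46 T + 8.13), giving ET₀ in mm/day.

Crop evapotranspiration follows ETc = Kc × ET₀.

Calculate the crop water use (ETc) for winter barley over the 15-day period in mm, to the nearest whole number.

ET₀ = 0.33 × (0.46 × 21.6 + 8.13) = 0.33 × 18.066 = 5.9618 mm/d
ETc = Kc × ET₀ = 1.15 × 5.9618 = 6.8561 mm/d
Over 15 days: 6.8561 × 15 = 102.842 mm

103 mm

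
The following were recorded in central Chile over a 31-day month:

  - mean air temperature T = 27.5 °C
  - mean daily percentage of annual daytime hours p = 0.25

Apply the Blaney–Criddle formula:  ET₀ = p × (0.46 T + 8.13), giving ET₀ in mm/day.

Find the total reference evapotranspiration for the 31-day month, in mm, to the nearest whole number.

ET₀ = 0.25 × (0.46 × 27.5 + 8.13) = 0.25 × 20.780 = 5.1950 mm/d
Monthly total = 5.1950 × 31 = 161.045 mm

161 mm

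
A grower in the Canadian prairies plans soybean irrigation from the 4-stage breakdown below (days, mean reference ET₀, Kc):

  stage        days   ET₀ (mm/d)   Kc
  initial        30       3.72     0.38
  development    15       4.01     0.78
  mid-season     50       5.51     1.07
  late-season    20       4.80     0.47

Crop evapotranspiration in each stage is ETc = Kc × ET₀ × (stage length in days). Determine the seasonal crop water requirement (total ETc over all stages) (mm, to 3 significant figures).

429 mm

initial: 0.38 × 3.72 × 30 = 42.41 mm
development: 0.78 × 4.01 × 15 = 46.92 mm
mid-season: 1.07 × 5.51 × 50 = 294.79 mm
late-season: 0.47 × 4.80 × 20 = 45.12 mm
Seasonal total = 429.24 mm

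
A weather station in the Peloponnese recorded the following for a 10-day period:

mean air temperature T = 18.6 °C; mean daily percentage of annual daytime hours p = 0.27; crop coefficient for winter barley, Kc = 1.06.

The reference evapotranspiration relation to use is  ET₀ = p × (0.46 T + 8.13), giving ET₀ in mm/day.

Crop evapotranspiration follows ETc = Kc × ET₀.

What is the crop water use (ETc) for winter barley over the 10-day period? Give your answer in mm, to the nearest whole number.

ET₀ = 0.27 × (0.46 × 18.6 + 8.13) = 0.27 × 16.686 = 4.5052 mm/d
ETc = Kc × ET₀ = 1.06 × 4.5052 = 4.7755 mm/d
Over 10 days: 4.7755 × 10 = 47.755 mm

48 mm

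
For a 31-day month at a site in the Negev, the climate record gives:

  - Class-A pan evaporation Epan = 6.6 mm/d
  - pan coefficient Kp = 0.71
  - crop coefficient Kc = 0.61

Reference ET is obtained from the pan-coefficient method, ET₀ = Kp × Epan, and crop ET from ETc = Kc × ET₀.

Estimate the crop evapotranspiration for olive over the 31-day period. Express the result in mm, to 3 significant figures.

88.6 mm

ET₀ = 0.71 × 6.6 = 4.6860 mm/d
ETc = Kc × ET₀ = 0.61 × 4.6860 = 2.8585 mm/d
Over 31 days: 2.8585 × 31 = 88.614 mm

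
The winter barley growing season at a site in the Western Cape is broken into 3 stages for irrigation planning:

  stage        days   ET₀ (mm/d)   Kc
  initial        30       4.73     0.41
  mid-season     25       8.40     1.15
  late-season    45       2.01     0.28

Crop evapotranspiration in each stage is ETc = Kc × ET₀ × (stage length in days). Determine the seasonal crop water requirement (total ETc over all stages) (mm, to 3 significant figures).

initial: 0.41 × 4.73 × 30 = 58.18 mm
mid-season: 1.15 × 8.40 × 25 = 241.50 mm
late-season: 0.28 × 2.01 × 45 = 25.33 mm
Seasonal total = 325.01 mm

325 mm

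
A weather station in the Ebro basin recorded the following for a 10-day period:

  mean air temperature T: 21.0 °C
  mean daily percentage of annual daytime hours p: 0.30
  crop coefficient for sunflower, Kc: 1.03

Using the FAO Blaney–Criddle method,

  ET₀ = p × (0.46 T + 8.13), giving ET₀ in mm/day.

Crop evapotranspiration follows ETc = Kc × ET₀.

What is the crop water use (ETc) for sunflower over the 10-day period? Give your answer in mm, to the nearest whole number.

55 mm

ET₀ = 0.30 × (0.46 × 21.0 + 8.13) = 0.30 × 17.790 = 5.3370 mm/d
ETc = Kc × ET₀ = 1.03 × 5.3370 = 5.4971 mm/d
Over 10 days: 5.4971 × 10 = 54.971 mm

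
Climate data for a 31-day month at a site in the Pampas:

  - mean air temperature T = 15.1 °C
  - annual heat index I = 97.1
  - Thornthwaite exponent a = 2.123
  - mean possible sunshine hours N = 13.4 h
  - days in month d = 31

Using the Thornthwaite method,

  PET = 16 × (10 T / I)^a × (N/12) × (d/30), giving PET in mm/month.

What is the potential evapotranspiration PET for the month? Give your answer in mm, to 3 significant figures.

47.1 mm

10T/I = 10 × 15.1 / 97.1 = 1.5551
(10T/I)^a = 1.5551^2.123 = 2.5533
Uncorrected PET = 16 × 2.5533 = 40.853 mm
Correction = (N/12)(d/30) = (13.4/12)(31/30) = 1.1539
PET = 40.853 × 1.1539 = 47.140 mm/month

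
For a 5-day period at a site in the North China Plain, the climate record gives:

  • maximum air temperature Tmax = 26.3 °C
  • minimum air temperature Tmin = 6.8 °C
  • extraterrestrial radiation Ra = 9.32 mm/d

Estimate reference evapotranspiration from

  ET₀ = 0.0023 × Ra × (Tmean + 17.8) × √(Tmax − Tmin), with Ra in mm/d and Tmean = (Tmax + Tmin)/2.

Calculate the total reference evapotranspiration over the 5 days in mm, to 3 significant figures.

16.3 mm

Tmean = (26.3 + 6.8)/2 = 16.55 °C
ET₀ = 0.0023 × 9.32 × (16.55 + 17.8) × √19.5 = 0.0023 × 9.32 × 34.35 × 4.4159 = 3.2515 mm/d
Over 5 days: 3.2515 × 5 = 16.258 mm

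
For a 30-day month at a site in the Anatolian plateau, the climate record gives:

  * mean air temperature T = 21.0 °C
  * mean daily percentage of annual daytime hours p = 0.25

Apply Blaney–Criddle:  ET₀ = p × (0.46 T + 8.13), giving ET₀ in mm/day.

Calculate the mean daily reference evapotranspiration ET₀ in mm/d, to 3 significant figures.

ET₀ = 0.25 × (0.46 × 21.0 + 8.13) = 0.25 × 17.790 = 4.4475 mm/d

4.45 mm/d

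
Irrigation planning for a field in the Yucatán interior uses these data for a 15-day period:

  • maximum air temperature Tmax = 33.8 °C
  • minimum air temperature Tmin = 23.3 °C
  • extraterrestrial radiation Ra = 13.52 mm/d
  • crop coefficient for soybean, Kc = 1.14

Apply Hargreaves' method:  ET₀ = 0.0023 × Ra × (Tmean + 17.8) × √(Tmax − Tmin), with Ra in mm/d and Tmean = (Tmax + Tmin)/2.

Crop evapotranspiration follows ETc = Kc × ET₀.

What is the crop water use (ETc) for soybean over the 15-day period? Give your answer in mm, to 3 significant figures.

79.9 mm

Tmean = (33.8 + 23.3)/2 = 28.55 °C
ET₀ = 0.0023 × 13.52 × (28.55 + 17.8) × √10.5 = 0.0023 × 13.52 × 46.35 × 3.2404 = 4.6704 mm/d
ETc = Kc × ET₀ = 1.14 × 4.6704 = 5.3243 mm/d
Over 15 days: 5.3243 × 15 = 79.865 mm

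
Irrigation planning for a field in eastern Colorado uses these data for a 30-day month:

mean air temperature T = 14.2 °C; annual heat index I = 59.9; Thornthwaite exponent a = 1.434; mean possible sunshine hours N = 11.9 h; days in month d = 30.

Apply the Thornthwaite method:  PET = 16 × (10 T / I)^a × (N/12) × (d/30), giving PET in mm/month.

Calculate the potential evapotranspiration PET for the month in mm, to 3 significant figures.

54.7 mm

10T/I = 10 × 14.2 / 59.9 = 2.3706
(10T/I)^a = 2.3706^1.434 = 3.4478
Uncorrected PET = 16 × 3.4478 = 55.165 mm
Correction = (N/12)(d/30) = (11.9/12)(30/30) = 0.9917
PET = 55.165 × 0.9917 = 54.707 mm/month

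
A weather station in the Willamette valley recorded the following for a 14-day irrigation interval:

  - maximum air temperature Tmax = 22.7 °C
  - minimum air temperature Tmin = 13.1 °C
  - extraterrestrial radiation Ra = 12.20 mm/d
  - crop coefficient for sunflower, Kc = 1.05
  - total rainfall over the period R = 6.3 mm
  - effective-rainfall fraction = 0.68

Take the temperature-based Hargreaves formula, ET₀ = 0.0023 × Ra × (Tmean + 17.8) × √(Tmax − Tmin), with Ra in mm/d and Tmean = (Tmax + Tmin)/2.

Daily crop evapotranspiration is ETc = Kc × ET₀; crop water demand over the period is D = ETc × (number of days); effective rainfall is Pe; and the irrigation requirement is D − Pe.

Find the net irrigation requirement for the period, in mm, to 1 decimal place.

41.3 mm

Tmean = (22.7 + 13.1)/2 = 17.90 °C
ET₀ = 0.0023 × 12.20 × (17.90 + 17.8) × √9.6 = 0.0023 × 12.20 × 35.70 × 3.0984 = 3.1038 mm/d
ETc = Kc × ET₀ = 1.05 × 3.1038 = 3.2590 mm/d
Crop demand D = ETc × 14 d = 3.2590 × 14 = 45.626 mm
Pe = 0.68 × 6.3 = 4.284 mm
D − Pe = 45.626 − 4.284 = 41.342 mm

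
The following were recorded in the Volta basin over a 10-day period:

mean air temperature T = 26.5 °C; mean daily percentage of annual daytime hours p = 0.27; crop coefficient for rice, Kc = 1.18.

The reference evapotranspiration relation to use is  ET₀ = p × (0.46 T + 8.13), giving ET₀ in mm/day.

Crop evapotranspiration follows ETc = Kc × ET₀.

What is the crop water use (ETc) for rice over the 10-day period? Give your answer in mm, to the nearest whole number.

ET₀ = 0.27 × (0.46 × 26.5 + 8.13) = 0.27 × 20.320 = 5.4864 mm/d
ETc = Kc × ET₀ = 1.18 × 5.4864 = 6.4740 mm/d
Over 10 days: 6.4740 × 10 = 64.740 mm

65 mm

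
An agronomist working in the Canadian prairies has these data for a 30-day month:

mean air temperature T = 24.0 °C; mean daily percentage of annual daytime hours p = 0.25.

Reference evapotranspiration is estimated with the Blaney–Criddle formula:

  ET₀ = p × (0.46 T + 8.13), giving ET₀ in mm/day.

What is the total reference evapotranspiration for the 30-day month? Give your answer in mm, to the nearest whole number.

144 mm

ET₀ = 0.25 × (0.46 × 24.0 + 8.13) = 0.25 × 19.170 = 4.7925 mm/d
Monthly total = 4.7925 × 30 = 143.775 mm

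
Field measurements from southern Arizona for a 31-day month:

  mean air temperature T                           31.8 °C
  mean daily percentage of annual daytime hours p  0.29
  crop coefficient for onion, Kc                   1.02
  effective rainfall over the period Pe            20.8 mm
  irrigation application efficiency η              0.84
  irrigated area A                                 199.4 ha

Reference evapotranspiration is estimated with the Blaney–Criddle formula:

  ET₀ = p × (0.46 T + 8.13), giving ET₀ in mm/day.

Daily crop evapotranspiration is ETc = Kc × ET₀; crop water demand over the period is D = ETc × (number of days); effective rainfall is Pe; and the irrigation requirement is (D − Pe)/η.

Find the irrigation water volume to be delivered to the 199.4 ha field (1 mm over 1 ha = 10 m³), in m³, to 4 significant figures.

446000 m³

ET₀ = 0.29 × (0.46 × 31.8 + 8.13) = 0.29 × 22.758 = 6.5998 mm/d
ETc = Kc × ET₀ = 1.02 × 6.5998 = 6.7318 mm/d
Crop demand D = ETc × 31 d = 6.7318 × 31 = 208.686 mm
D − Pe = 208.686 − 20.8 = 187.886 mm
Gross irrigation = 187.886 / 0.84 = 223.674 mm
Volume = 223.674 mm × 199.4 ha × 10 = 446006.0 m³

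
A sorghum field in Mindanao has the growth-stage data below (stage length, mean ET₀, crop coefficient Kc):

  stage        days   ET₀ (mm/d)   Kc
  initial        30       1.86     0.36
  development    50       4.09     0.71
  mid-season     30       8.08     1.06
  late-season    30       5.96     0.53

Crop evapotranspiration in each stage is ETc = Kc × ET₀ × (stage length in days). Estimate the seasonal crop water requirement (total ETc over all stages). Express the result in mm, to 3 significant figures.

517 mm

initial: 0.36 × 1.86 × 30 = 20.09 mm
development: 0.71 × 4.09 × 50 = 145.20 mm
mid-season: 1.06 × 8.08 × 30 = 256.94 mm
late-season: 0.53 × 5.96 × 30 = 94.76 mm
Seasonal total = 516.99 mm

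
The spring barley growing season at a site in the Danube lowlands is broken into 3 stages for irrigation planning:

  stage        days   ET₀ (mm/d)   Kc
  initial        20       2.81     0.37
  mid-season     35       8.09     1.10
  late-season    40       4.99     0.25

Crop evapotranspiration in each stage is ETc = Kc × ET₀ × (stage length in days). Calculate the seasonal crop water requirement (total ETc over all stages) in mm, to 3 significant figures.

382 mm

initial: 0.37 × 2.81 × 20 = 20.79 mm
mid-season: 1.10 × 8.09 × 35 = 311.47 mm
late-season: 0.25 × 4.99 × 40 = 49.90 mm
Seasonal total = 382.16 mm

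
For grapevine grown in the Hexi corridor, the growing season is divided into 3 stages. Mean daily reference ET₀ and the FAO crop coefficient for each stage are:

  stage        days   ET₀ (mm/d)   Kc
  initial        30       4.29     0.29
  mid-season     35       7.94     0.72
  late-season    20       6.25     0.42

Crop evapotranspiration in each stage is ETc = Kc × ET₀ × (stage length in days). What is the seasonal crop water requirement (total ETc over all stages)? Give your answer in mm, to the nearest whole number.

290 mm

initial: 0.29 × 4.29 × 30 = 37.32 mm
mid-season: 0.72 × 7.94 × 35 = 200.09 mm
late-season: 0.42 × 6.25 × 20 = 52.50 mm
Seasonal total = 289.91 mm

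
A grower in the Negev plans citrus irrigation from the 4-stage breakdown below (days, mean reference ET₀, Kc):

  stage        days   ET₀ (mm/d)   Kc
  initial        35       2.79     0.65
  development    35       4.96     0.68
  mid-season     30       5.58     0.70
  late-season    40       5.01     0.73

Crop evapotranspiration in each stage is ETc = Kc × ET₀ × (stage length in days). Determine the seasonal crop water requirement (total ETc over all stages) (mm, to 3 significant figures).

initial: 0.65 × 2.79 × 35 = 63.47 mm
development: 0.68 × 4.96 × 35 = 118.05 mm
mid-season: 0.70 × 5.58 × 30 = 117.18 mm
late-season: 0.73 × 5.01 × 40 = 146.29 mm
Seasonal total = 444.99 mm

445 mm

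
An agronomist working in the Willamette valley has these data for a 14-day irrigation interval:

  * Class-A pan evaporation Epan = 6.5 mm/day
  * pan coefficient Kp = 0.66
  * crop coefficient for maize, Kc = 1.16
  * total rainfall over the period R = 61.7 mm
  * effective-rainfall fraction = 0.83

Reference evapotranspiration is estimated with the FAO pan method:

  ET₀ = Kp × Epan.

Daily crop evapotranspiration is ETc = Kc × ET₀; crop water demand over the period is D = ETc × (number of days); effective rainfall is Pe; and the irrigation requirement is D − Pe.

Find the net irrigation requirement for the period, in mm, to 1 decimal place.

ET₀ = 0.66 × 6.5 = 4.2900 mm/d
ETc = Kc × ET₀ = 1.16 × 4.2900 = 4.9764 mm/d
Crop demand D = ETc × 14 d = 4.9764 × 14 = 69.670 mm
Pe = 0.83 × 61.7 = 51.211 mm
D − Pe = 69.670 − 51.211 = 18.459 mm

18.5 mm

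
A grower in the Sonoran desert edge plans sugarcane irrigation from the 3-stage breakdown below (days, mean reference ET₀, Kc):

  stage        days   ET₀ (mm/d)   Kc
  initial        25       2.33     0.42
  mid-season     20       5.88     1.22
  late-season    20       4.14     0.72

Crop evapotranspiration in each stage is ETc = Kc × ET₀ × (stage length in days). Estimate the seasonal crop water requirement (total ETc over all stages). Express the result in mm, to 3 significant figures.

initial: 0.42 × 2.33 × 25 = 24.47 mm
mid-season: 1.22 × 5.88 × 20 = 143.47 mm
late-season: 0.72 × 4.14 × 20 = 59.62 mm
Seasonal total = 227.56 mm

228 mm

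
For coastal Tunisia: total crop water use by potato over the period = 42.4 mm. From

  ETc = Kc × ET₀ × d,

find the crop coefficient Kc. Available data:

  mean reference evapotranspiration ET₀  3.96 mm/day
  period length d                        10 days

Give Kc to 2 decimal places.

ETc = Kc × ET₀ × d  ⇒  Kc = ETc / (ET₀ × d)
Kc = 42.4 / (3.96 × 10) = 42.4 / 39.60 = 1.0707

1.07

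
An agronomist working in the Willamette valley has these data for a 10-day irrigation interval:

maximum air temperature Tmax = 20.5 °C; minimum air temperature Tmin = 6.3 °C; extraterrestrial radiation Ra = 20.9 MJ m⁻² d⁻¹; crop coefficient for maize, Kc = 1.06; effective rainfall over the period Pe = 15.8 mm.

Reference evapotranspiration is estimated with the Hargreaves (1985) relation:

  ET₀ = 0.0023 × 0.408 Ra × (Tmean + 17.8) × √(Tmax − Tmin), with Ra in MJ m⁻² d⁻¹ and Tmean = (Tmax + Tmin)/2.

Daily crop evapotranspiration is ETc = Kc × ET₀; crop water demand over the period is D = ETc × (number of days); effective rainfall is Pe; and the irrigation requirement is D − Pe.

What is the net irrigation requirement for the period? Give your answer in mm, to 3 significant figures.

Tmean = (20.5 + 6.3)/2 = 13.40 °C
0.408 Ra = 0.408 × 20.9 = 8.5272 mm/d equivalent
ET₀ = 0.0023 × 8.5272 × (13.40 + 17.8) × √14.2 = 0.0023 × 8.5272 × 31.20 × 3.7683 = 2.3059 mm/d
ETc = Kc × ET₀ = 1.06 × 2.3059 = 2.4443 mm/d
Crop demand D = ETc × 10 d = 2.4443 × 10 = 24.443 mm
D − Pe = 24.443 − 15.8 = 8.643 mm

8.64 mm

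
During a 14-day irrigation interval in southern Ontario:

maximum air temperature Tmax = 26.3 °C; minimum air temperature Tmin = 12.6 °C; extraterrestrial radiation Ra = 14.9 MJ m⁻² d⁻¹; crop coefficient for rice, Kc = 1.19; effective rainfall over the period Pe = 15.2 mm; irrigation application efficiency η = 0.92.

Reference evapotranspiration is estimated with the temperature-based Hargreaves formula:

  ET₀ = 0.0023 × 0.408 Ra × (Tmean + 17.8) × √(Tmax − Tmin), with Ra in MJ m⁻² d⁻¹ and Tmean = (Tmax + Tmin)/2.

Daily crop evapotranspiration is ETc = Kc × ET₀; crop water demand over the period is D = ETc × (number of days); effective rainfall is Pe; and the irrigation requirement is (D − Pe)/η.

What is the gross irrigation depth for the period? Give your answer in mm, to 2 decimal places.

18.39 mm

Tmean = (26.3 + 12.6)/2 = 19.45 °C
0.408 Ra = 0.408 × 14.9 = 6.0792 mm/d equivalent
ET₀ = 0.0023 × 6.0792 × (19.45 + 17.8) × √13.7 = 0.0023 × 6.0792 × 37.25 × 3.7014 = 1.9278 mm/d
ETc = Kc × ET₀ = 1.19 × 1.9278 = 2.2941 mm/d
Crop demand D = ETc × 14 d = 2.2941 × 14 = 32.117 mm
D − Pe = 32.117 − 15.2 = 16.917 mm
Gross irrigation = 16.917 / 0.92 = 18.388 mm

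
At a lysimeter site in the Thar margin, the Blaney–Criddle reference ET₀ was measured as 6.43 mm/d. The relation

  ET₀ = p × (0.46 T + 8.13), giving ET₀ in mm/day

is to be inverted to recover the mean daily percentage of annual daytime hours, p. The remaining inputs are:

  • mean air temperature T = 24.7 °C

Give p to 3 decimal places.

p = ET₀ / (0.46 T + 8.13) = 6.43 / (0.46 × 24.7 + 8.13) = 6.43 / 19.492 = 0.3299

0.330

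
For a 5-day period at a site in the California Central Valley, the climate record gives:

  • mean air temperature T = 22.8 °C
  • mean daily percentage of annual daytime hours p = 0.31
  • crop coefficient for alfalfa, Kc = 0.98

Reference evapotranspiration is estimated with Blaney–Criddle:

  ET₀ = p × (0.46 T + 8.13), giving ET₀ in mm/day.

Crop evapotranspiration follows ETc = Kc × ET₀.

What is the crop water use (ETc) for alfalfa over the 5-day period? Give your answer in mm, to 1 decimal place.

28.3 mm

ET₀ = 0.31 × (0.46 × 22.8 + 8.13) = 0.31 × 18.618 = 5.7716 mm/d
ETc = Kc × ET₀ = 0.98 × 5.7716 = 5.6562 mm/d
Over 5 days: 5.6562 × 5 = 28.281 mm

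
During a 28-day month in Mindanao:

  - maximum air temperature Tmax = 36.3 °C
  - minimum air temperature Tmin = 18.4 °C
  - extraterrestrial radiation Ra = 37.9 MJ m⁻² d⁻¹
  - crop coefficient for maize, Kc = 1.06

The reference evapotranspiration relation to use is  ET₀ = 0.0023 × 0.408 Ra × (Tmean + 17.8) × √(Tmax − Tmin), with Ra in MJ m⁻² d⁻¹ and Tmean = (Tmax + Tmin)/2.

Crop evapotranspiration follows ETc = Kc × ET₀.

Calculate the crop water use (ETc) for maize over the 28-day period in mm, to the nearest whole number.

202 mm

Tmean = (36.3 + 18.4)/2 = 27.35 °C
0.408 Ra = 0.408 × 37.9 = 15.4632 mm/d equivalent
ET₀ = 0.0023 × 15.4632 × (27.35 + 17.8) × √17.9 = 0.0023 × 15.4632 × 45.15 × 4.2308 = 6.7937 mm/d
ETc = Kc × ET₀ = 1.06 × 6.7937 = 7.2013 mm/d
Over 28 days: 7.2013 × 28 = 201.636 mm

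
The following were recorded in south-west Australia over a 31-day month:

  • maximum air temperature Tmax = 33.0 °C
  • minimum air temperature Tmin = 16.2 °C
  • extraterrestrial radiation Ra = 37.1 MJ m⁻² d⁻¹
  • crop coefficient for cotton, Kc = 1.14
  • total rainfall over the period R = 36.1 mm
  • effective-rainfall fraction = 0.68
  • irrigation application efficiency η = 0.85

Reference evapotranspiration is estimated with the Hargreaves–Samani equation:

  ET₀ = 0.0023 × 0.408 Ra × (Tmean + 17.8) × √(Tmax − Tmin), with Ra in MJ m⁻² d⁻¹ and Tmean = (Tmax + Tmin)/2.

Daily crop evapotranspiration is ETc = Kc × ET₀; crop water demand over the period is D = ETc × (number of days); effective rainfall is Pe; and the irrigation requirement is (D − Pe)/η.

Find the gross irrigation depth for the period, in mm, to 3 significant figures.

Tmean = (33.0 + 16.2)/2 = 24.60 °C
0.408 Ra = 0.408 × 37.1 = 15.1368 mm/d equivalent
ET₀ = 0.0023 × 15.1368 × (24.60 + 17.8) × √16.8 = 0.0023 × 15.1368 × 42.40 × 4.0988 = 6.0504 mm/d
ETc = Kc × ET₀ = 1.14 × 6.0504 = 6.8975 mm/d
Crop demand D = ETc × 31 d = 6.8975 × 31 = 213.823 mm
Pe = 0.68 × 36.1 = 24.548 mm
D − Pe = 213.823 − 24.548 = 189.275 mm
Gross irrigation = 189.275 / 0.85 = 222.676 mm

223 mm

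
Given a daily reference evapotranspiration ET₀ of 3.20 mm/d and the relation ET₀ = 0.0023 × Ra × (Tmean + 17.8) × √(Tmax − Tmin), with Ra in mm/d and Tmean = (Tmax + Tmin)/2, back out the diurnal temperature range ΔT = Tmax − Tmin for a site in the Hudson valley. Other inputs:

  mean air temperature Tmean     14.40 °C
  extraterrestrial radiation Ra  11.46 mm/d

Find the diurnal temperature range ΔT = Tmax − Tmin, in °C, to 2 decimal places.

√ΔT = ET₀ / [0.0023 × Ra × (Tmean+17.8)] = 3.20 / (0.0023 × 11.46 × 32.20) = 3.7703
ΔT = 3.7703² = 14.215 °C

14.22 °C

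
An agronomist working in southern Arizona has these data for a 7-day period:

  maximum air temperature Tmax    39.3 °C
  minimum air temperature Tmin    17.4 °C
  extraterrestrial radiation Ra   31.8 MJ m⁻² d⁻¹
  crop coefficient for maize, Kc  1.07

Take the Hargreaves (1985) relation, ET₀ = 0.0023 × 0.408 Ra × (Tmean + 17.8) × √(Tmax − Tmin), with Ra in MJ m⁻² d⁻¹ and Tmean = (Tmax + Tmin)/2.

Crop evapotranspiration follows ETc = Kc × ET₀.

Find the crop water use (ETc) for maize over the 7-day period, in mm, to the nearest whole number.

Tmean = (39.3 + 17.4)/2 = 28.35 °C
0.408 Ra = 0.408 × 31.8 = 12.9744 mm/d equivalent
ET₀ = 0.0023 × 12.9744 × (28.35 + 17.8) × √21.9 = 0.0023 × 12.9744 × 46.15 × 4.6797 = 6.4447 mm/d
ETc = Kc × ET₀ = 1.07 × 6.4447 = 6.8958 mm/d
Over 7 days: 6.8958 × 7 = 48.271 mm

48 mm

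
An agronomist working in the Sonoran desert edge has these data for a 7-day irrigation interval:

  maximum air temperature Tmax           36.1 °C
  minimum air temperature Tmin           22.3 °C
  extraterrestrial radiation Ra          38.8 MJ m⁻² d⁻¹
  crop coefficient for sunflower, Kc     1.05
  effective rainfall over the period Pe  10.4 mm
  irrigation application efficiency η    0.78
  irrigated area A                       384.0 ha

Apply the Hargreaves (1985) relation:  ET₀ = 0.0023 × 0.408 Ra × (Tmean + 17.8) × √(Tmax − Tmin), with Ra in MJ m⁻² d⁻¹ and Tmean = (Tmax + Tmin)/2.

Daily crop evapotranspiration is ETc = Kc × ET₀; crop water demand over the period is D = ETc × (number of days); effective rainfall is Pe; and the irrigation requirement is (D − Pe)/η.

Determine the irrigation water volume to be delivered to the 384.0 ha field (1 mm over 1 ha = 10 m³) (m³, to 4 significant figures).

178800 m³

Tmean = (36.1 + 22.3)/2 = 29.20 °C
0.408 Ra = 0.408 × 38.8 = 15.8304 mm/d equivalent
ET₀ = 0.0023 × 15.8304 × (29.20 + 17.8) × √13.8 = 0.0023 × 15.8304 × 47.00 × 3.7148 = 6.3570 mm/d
ETc = Kc × ET₀ = 1.05 × 6.3570 = 6.6749 mm/d
Crop demand D = ETc × 7 d = 6.6749 × 7 = 46.724 mm
D − Pe = 46.724 − 10.4 = 36.324 mm
Gross irrigation = 36.324 / 0.78 = 46.569 mm
Volume = 46.569 mm × 384.0 ha × 10 = 178825.0 m³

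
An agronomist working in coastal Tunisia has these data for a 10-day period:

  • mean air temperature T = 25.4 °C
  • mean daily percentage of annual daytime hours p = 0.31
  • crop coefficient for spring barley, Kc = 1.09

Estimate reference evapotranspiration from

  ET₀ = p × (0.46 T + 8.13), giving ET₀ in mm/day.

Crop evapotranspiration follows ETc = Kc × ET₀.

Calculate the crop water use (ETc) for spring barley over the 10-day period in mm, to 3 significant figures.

ET₀ = 0.31 × (0.46 × 25.4 + 8.13) = 0.31 × 19.814 = 6.1423 mm/d
ETc = Kc × ET₀ = 1.09 × 6.1423 = 6.6951 mm/d
Over 10 days: 6.6951 × 10 = 66.951 mm

67.0 mm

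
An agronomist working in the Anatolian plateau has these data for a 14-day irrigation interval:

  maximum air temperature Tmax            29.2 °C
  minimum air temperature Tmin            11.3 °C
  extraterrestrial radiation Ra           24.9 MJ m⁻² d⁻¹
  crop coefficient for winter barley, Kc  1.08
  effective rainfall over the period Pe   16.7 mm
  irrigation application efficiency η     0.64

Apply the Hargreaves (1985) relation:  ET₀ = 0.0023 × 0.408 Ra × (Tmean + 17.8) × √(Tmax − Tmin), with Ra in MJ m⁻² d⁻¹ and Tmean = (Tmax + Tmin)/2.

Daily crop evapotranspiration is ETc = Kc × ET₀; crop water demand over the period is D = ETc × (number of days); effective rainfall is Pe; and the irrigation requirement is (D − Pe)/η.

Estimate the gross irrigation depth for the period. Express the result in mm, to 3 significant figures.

62.8 mm

Tmean = (29.2 + 11.3)/2 = 20.25 °C
0.408 Ra = 0.408 × 24.9 = 10.1592 mm/d equivalent
ET₀ = 0.0023 × 10.1592 × (20.25 + 17.8) × √17.9 = 0.0023 × 10.1592 × 38.05 × 4.2308 = 3.7615 mm/d
ETc = Kc × ET₀ = 1.08 × 3.7615 = 4.0624 mm/d
Crop demand D = ETc × 14 d = 4.0624 × 14 = 56.874 mm
D − Pe = 56.874 − 16.7 = 40.174 mm
Gross irrigation = 40.174 / 0.64 = 62.772 mm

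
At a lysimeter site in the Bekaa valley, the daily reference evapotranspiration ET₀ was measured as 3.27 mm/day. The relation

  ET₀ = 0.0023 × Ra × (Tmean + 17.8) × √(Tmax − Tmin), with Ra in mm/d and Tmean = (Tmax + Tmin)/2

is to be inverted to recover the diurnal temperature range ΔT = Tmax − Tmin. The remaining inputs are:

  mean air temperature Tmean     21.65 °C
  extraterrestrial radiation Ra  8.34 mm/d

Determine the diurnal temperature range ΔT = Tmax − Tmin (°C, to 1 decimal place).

√ΔT = ET₀ / [0.0023 × Ra × (Tmean+17.8)] = 3.27 / (0.0023 × 8.34 × 39.45) = 4.3212
ΔT = 4.3212² = 18.673 °C

18.7 °C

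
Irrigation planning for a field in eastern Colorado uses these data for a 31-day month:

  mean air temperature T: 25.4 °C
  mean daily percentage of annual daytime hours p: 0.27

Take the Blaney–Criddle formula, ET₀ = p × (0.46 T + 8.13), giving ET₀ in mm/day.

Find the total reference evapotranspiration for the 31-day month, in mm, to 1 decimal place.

165.8 mm

ET₀ = 0.27 × (0.46 × 25.4 + 8.13) = 0.27 × 19.814 = 5.3498 mm/d
Monthly total = 5.3498 × 31 = 165.844 mm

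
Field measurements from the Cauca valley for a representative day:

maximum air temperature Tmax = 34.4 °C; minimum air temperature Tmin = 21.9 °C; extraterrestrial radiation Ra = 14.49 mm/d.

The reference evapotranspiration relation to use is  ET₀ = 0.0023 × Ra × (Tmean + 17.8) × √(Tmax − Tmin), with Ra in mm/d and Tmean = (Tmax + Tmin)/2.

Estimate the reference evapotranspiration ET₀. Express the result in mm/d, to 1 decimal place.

5.4 mm/d

Tmean = (34.4 + 21.9)/2 = 28.15 °C
ET₀ = 0.0023 × 14.49 × (28.15 + 17.8) × √12.5 = 0.0023 × 14.49 × 45.95 × 3.5355 = 5.4142 mm/d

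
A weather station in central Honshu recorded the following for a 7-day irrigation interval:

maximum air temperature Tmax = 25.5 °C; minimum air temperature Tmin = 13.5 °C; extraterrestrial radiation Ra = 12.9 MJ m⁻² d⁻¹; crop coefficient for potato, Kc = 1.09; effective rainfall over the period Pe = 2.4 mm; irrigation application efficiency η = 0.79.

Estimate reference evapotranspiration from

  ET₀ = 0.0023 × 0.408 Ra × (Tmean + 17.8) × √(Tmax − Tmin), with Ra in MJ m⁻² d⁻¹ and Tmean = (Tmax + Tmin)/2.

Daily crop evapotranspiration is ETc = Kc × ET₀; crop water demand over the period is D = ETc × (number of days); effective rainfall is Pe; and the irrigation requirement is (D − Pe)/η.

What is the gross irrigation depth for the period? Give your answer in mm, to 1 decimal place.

12.1 mm

Tmean = (25.5 + 13.5)/2 = 19.50 °C
0.408 Ra = 0.408 × 12.9 = 5.2632 mm/d equivalent
ET₀ = 0.0023 × 5.2632 × (19.50 + 17.8) × √12.0 = 0.0023 × 5.2632 × 37.30 × 3.4641 = 1.5641 mm/d
ETc = Kc × ET₀ = 1.09 × 1.5641 = 1.7049 mm/d
Crop demand D = ETc × 7 d = 1.7049 × 7 = 11.934 mm
D − Pe = 11.934 − 2.4 = 9.534 mm
Gross irrigation = 9.534 / 0.79 = 12.068 mm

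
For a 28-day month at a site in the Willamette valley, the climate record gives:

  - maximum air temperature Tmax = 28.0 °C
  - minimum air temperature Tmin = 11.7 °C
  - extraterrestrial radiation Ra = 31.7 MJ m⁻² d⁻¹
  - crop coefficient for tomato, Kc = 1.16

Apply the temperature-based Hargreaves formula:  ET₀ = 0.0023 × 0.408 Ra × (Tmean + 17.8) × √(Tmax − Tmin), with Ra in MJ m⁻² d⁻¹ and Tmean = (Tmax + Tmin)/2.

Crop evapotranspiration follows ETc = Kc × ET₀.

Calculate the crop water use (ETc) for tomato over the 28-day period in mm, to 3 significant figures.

Tmean = (28.0 + 11.7)/2 = 19.85 °C
0.408 Ra = 0.408 × 31.7 = 12.9336 mm/d equivalent
ET₀ = 0.0023 × 12.9336 × (19.85 + 17.8) × √16.3 = 0.0023 × 12.9336 × 37.65 × 4.0373 = 4.5217 mm/d
ETc = Kc × ET₀ = 1.16 × 4.5217 = 5.2452 mm/d
Over 28 days: 5.2452 × 28 = 146.866 mm

147 mm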